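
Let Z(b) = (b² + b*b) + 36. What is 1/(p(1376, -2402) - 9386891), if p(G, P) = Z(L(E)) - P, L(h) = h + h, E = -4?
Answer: -1/9384325 ≈ -1.0656e-7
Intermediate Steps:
L(h) = 2*h
Z(b) = 36 + 2*b² (Z(b) = (b² + b²) + 36 = 2*b² + 36 = 36 + 2*b²)
p(G, P) = 164 - P (p(G, P) = (36 + 2*(2*(-4))²) - P = (36 + 2*(-8)²) - P = (36 + 2*64) - P = (36 + 128) - P = 164 - P)
1/(p(1376, -2402) - 9386891) = 1/((164 - 1*(-2402)) - 9386891) = 1/((164 + 2402) - 9386891) = 1/(2566 - 9386891) = 1/(-9384325) = -1/9384325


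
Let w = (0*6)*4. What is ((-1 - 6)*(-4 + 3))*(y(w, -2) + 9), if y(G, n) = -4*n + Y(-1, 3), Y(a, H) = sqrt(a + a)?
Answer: 119 + 7*I*sqrt(2) ≈ 119.0 + 9.8995*I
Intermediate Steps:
Y(a, H) = sqrt(2)*sqrt(a) (Y(a, H) = sqrt(2*a) = sqrt(2)*sqrt(a))
w = 0 (w = 0*4 = 0)
y(G, n) = -4*n + I*sqrt(2) (y(G, n) = -4*n + sqrt(2)*sqrt(-1) = -4*n + sqrt(2)*I = -4*n + I*sqrt(2))
((-1 - 6)*(-4 + 3))*(y(w, -2) + 9) = ((-1 - 6)*(-4 + 3))*((-4*(-2) + I*sqrt(2)) + 9) = (-7*(-1))*((8 + I*sqrt(2)) + 9) = 7*(17 + I*sqrt(2)) = 119 + 7*I*sqrt(2)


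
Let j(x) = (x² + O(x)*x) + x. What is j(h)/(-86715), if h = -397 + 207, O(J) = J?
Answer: -14402/17343 ≈ -0.83042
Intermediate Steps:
h = -190
j(x) = x + 2*x² (j(x) = (x² + x*x) + x = (x² + x²) + x = 2*x² + x = x + 2*x²)
j(h)/(-86715) = -190*(1 + 2*(-190))/(-86715) = -190*(1 - 380)*(-1/86715) = -190*(-379)*(-1/86715) = 72010*(-1/86715) = -14402/17343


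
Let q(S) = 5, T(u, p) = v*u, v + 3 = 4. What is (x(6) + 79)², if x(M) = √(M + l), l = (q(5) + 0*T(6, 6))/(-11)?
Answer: (869 + √671)²/121 ≈ 6618.6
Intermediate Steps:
v = 1 (v = -3 + 4 = 1)
T(u, p) = u (T(u, p) = 1*u = u)
l = -5/11 (l = (5 + 0*6)/(-11) = (5 + 0)*(-1/11) = 5*(-1/11) = -5/11 ≈ -0.45455)
x(M) = √(-5/11 + M) (x(M) = √(M - 5/11) = √(-5/11 + M))
(x(6) + 79)² = (√(-55 + 121*6)/11 + 79)² = (√(-55 + 726)/11 + 79)² = (√671/11 + 79)² = (79 + √671/11)²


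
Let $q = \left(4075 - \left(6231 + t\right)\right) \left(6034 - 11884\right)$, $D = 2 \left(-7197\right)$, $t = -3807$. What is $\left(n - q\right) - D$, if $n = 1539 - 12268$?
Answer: $9662015$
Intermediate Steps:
$D = -14394$
$n = -10729$
$q = -9658350$ ($q = \left(4075 - 2424\right) \left(6034 - 11884\right) = \left(4075 + \left(-6231 + 3807\right)\right) \left(-5850\right) = \left(4075 - 2424\right) \left(-5850\right) = 1651 \left(-5850\right) = -9658350$)
$\left(n - q\right) - D = \left(-10729 - -9658350\right) - -14394 = \left(-10729 + 9658350\right) + 14394 = 9647621 + 14394 = 9662015$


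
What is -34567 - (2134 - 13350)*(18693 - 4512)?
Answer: 159019529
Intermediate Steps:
-34567 - (2134 - 13350)*(18693 - 4512) = -34567 - (-11216)*14181 = -34567 - 1*(-159054096) = -34567 + 159054096 = 159019529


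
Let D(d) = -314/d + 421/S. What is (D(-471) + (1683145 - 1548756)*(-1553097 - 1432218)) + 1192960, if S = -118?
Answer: -142022075820577/354 ≈ -4.0119e+11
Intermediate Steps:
D(d) = -421/118 - 314/d (D(d) = -314/d + 421/(-118) = -314/d + 421*(-1/118) = -314/d - 421/118 = -421/118 - 314/d)
(D(-471) + (1683145 - 1548756)*(-1553097 - 1432218)) + 1192960 = ((-421/118 - 314/(-471)) + (1683145 - 1548756)*(-1553097 - 1432218)) + 1192960 = ((-421/118 - 314*(-1/471)) + 134389*(-2985315)) + 1192960 = ((-421/118 + 2/3) - 401193497535) + 1192960 = (-1027/354 - 401193497535) + 1192960 = -142022498128417/354 + 1192960 = -142022075820577/354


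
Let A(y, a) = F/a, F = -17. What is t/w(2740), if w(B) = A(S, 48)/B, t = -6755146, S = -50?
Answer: 888436801920/17 ≈ 5.2261e+10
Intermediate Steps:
A(y, a) = -17/a
w(B) = -17/(48*B) (w(B) = (-17/48)/B = (-17*1/48)/B = -17/(48*B))
t/w(2740) = -6755146/((-17/48/2740)) = -6755146/((-17/48*1/2740)) = -6755146/(-17/131520) = -6755146*(-131520/17) = 888436801920/17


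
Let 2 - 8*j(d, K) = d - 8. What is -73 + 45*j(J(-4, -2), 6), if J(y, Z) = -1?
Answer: -89/8 ≈ -11.125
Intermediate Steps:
j(d, K) = 5/4 - d/8 (j(d, K) = ¼ - (d - 8)/8 = ¼ - (-8 + d)/8 = ¼ + (1 - d/8) = 5/4 - d/8)
-73 + 45*j(J(-4, -2), 6) = -73 + 45*(5/4 - ⅛*(-1)) = -73 + 45*(5/4 + ⅛) = -73 + 45*(11/8) = -73 + 495/8 = -89/8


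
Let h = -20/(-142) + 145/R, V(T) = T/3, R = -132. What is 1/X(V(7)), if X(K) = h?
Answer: -9372/8975 ≈ -1.0442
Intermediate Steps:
V(T) = T/3 (V(T) = T*(⅓) = T/3)
h = -8975/9372 (h = -20/(-142) + 145/(-132) = -20*(-1/142) + 145*(-1/132) = 10/71 - 145/132 = -8975/9372 ≈ -0.95764)
X(K) = -8975/9372
1/X(V(7)) = 1/(-8975/9372) = -9372/8975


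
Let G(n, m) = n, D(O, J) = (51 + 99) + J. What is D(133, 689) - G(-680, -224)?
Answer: 1519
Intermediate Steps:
D(O, J) = 150 + J
D(133, 689) - G(-680, -224) = (150 + 689) - 1*(-680) = 839 + 680 = 1519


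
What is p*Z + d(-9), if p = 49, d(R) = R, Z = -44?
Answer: -2165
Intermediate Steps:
p*Z + d(-9) = 49*(-44) - 9 = -2156 - 9 = -2165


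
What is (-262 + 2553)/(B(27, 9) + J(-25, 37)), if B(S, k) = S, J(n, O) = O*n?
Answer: -2291/898 ≈ -2.5512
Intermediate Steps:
(-262 + 2553)/(B(27, 9) + J(-25, 37)) = (-262 + 2553)/(27 + 37*(-25)) = 2291/(27 - 925) = 2291/(-898) = 2291*(-1/898) = -2291/898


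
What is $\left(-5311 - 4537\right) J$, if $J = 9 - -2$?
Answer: $-108328$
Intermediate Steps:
$J = 11$ ($J = 9 + 2 = 11$)
$\left(-5311 - 4537\right) J = \left(-5311 - 4537\right) 11 = \left(-9848\right) 11 = -108328$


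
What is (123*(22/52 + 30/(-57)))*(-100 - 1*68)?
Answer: 526932/247 ≈ 2133.3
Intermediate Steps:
(123*(22/52 + 30/(-57)))*(-100 - 1*68) = (123*(22*(1/52) + 30*(-1/57)))*(-100 - 68) = (123*(11/26 - 10/19))*(-168) = (123*(-51/494))*(-168) = -6273/494*(-168) = 526932/247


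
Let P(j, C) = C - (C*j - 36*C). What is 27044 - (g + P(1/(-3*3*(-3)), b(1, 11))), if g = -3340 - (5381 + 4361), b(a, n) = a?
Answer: 1082404/27 ≈ 40089.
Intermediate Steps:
g = -13082 (g = -3340 - 1*9742 = -3340 - 9742 = -13082)
P(j, C) = 37*C - C*j (P(j, C) = C - (-36*C + C*j) = C + (36*C - C*j) = 37*C - C*j)
27044 - (g + P(1/(-3*3*(-3)), b(1, 11))) = 27044 - (-13082 + 1*(37 - 1/(-3*3*(-3)))) = 27044 - (-13082 + 1*(37 - 1/((-9*(-3))))) = 27044 - (-13082 + 1*(37 - 1/27)) = 27044 - (-13082 + 1*(998/27)) = 27044 - (-13082 + 998/27) = 27044 - 1*(-352216/27) = 27044 + 352216/27 = 1082404/27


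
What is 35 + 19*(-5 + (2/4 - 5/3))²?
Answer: 27271/36 ≈ 757.53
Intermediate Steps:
35 + 19*(-5 + (2/4 - 5/3))² = 35 + 19*(-5 + (2*(¼) - 5*⅓))² = 35 + 19*(-5 + (½ - 5/3))² = 35 + 19*(-5 - 7/6)² = 35 + 19*(-37/6)² = 35 + 19*(1369/36) = 35 + 26011/36 = 27271/36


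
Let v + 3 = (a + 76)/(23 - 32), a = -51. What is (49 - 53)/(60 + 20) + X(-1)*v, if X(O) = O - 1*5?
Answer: 2077/60 ≈ 34.617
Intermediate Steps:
X(O) = -5 + O (X(O) = O - 5 = -5 + O)
v = -52/9 (v = -3 + (-51 + 76)/(23 - 32) = -3 + 25/(-9) = -3 + 25*(-⅑) = -3 - 25/9 = -52/9 ≈ -5.7778)
(49 - 53)/(60 + 20) + X(-1)*v = (49 - 53)/(60 + 20) + (-5 - 1)*(-52/9) = -4/80 - 6*(-52/9) = -4*1/80 + 104/3 = -1/20 + 104/3 = 2077/60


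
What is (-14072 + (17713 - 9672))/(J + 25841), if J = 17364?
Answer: -6031/43205 ≈ -0.13959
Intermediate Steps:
(-14072 + (17713 - 9672))/(J + 25841) = (-14072 + (17713 - 9672))/(17364 + 25841) = (-14072 + 8041)/43205 = -6031*1/43205 = -6031/43205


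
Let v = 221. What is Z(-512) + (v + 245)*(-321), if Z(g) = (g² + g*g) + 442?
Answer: 375144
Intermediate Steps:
Z(g) = 442 + 2*g² (Z(g) = (g² + g²) + 442 = 2*g² + 442 = 442 + 2*g²)
Z(-512) + (v + 245)*(-321) = (442 + 2*(-512)²) + (221 + 245)*(-321) = (442 + 2*262144) + 466*(-321) = (442 + 524288) - 149586 = 524730 - 149586 = 375144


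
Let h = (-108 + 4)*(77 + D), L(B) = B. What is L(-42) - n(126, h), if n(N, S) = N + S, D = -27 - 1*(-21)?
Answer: 7216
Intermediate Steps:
D = -6 (D = -27 + 21 = -6)
h = -7384 (h = (-108 + 4)*(77 - 6) = -104*71 = -7384)
L(-42) - n(126, h) = -42 - (126 - 7384) = -42 - 1*(-7258) = -42 + 7258 = 7216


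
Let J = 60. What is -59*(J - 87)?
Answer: 1593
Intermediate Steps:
-59*(J - 87) = -59*(60 - 87) = -59*(-27) = 1593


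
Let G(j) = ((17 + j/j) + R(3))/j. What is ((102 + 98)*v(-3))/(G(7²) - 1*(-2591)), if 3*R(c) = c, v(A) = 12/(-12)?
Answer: -4900/63489 ≈ -0.077179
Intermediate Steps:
v(A) = -1 (v(A) = 12*(-1/12) = -1)
R(c) = c/3
G(j) = 19/j (G(j) = ((17 + j/j) + (⅓)*3)/j = ((17 + 1) + 1)/j = (18 + 1)/j = 19/j)
((102 + 98)*v(-3))/(G(7²) - 1*(-2591)) = ((102 + 98)*(-1))/(19/(7²) - 1*(-2591)) = (200*(-1))/(19/49 + 2591) = -200/(19*(1/49) + 2591) = -200/(19/49 + 2591) = -200/126978/49 = -200*49/126978 = -4900/63489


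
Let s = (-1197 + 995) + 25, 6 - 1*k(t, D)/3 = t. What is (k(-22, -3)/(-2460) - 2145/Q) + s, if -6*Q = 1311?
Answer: -14980154/89585 ≈ -167.22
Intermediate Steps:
Q = -437/2 (Q = -⅙*1311 = -437/2 ≈ -218.50)
k(t, D) = 18 - 3*t
s = -177 (s = -202 + 25 = -177)
(k(-22, -3)/(-2460) - 2145/Q) + s = ((18 - 3*(-22))/(-2460) - 2145/(-437/2)) - 177 = ((18 + 66)*(-1/2460) - 2145*(-2/437)) - 177 = (84*(-1/2460) + 4290/437) - 177 = (-7/205 + 4290/437) - 177 = 876391/89585 - 177 = -14980154/89585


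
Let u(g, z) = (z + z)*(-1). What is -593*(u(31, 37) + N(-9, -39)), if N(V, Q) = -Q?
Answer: 20755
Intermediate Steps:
u(g, z) = -2*z (u(g, z) = (2*z)*(-1) = -2*z)
-593*(u(31, 37) + N(-9, -39)) = -593*(-2*37 - 1*(-39)) = -593*(-74 + 39) = -593*(-35) = 20755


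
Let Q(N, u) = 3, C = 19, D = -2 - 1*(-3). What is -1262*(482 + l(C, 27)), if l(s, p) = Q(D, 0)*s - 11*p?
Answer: -305404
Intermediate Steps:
D = 1 (D = -2 + 3 = 1)
l(s, p) = -11*p + 3*s (l(s, p) = 3*s - 11*p = -11*p + 3*s)
-1262*(482 + l(C, 27)) = -1262*(482 + (-11*27 + 3*19)) = -1262*(482 + (-297 + 57)) = -1262*(482 - 240) = -1262*242 = -305404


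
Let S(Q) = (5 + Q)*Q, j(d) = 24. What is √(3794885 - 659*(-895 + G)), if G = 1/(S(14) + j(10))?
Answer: √368752237890/290 ≈ 2094.0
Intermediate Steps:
S(Q) = Q*(5 + Q)
G = 1/290 (G = 1/(14*(5 + 14) + 24) = 1/(14*19 + 24) = 1/(266 + 24) = 1/290 ≈ 0.0034483)
√(3794885 - 659*(-895 + G)) = √(3794885 - 659*(-895 + 1/290)) = √(3794885 - 659*(-259549/290)) = √(3794885 + 171042791/290) = √(1271559441/290) = √368752237890/290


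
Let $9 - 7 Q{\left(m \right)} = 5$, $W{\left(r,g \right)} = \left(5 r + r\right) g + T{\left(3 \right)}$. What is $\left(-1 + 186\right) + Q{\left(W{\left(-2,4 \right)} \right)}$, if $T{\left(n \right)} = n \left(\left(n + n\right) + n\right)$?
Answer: $\frac{1299}{7} \approx 185.57$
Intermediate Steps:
$T{\left(n \right)} = 3 n^{2}$ ($T{\left(n \right)} = n \left(2 n + n\right) = n 3 n = 3 n^{2}$)
$W{\left(r,g \right)} = 27 + 6 g r$ ($W{\left(r,g \right)} = \left(5 r + r\right) g + 3 \cdot 3^{2} = 6 r g + 3 \cdot 9 = 6 g r + 27 = 27 + 6 g r$)
$Q{\left(m \right)} = \frac{4}{7}$ ($Q{\left(m \right)} = \frac{9}{7} - \frac{5}{7} = \frac{4}{7}$)
$\left(-1 + 186\right) + Q{\left(W{\left(-2,4 \right)} \right)} = \left(-1 + 186\right) + \frac{4}{7} = 185 + \frac{4}{7} = \frac{1299}{7}$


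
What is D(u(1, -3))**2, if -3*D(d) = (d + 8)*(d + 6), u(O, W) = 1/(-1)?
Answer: 1225/9 ≈ 136.11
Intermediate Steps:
u(O, W) = -1
D(d) = -(6 + d)*(8 + d)/3 (D(d) = -(d + 8)*(d + 6)/3 = -(8 + d)*(6 + d)/3 = -(6 + d)*(8 + d)/3)
D(u(1, -3))**2 = (-16 - 14/3*(-1) - 1/3*(-1)**2)**2 = (-16 + 14/3 - 1/3*1)**2 = (-16 + 14/3 - 1/3)**2 = (-35/3)**2 = 1225/9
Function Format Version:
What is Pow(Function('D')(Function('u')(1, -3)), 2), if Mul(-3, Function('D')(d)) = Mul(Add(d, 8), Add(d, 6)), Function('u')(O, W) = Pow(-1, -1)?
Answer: Rational(1225, 9) ≈ 136.11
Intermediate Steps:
Function('u')(O, W) = -1
Function('D')(d) = Mul(Rational(-1, 3), Add(6, d), Add(8, d)) (Function('D')(d) = Mul(Rational(-1, 3), Mul(Add(d, 8), Add(d, 6))) = Mul(Rational(-1, 3), Mul(Add(8, d), Add(6, d))) = Mul(Rational(-1, 3), Mul(Add(6, d), Add(8, d))) = Mul(Rational(-1, 3), Add(6, d), Add(8, d)))
Pow(Function('D')(Function('u')(1, -3)), 2) = Pow(Add(-16, Mul(Rational(-14, 3), -1), Mul(Rational(-1, 3), Pow(-1, 2))), 2) = Pow(Add(-16, Rational(14, 3), Mul(Rational(-1, 3), 1)), 2) = Pow(Add(-16, Rational(14, 3), Rational(-1, 3)), 2) = Pow(Rational(-35, 3), 2) = Rational(1225, 9)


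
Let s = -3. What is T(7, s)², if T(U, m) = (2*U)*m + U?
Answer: 1225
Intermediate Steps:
T(U, m) = U + 2*U*m (T(U, m) = 2*U*m + U = U + 2*U*m)
T(7, s)² = (7*(1 + 2*(-3)))² = (7*(1 - 6))² = (7*(-5))² = (-35)² = 1225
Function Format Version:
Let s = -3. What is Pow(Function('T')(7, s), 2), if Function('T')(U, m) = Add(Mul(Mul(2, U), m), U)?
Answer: 1225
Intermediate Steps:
Function('T')(U, m) = Add(U, Mul(2, U, m)) (Function('T')(U, m) = Add(Mul(2, U, m), U) = Add(U, Mul(2, U, m)))
Pow(Function('T')(7, s), 2) = Pow(Mul(7, Add(1, Mul(2, -3))), 2) = Pow(Mul(7, Add(1, -6)), 2) = Pow(Mul(7, -5), 2) = Pow(-35, 2) = 1225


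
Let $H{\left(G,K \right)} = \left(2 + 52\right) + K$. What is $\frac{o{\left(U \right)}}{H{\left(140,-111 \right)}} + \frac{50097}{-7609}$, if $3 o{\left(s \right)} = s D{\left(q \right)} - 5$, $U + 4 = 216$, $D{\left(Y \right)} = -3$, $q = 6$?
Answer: $- \frac{3689218}{1301139} \approx -2.8354$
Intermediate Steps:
$U = 212$ ($U = -4 + 216 = 212$)
$o{\left(s \right)} = - \frac{5}{3} - s$ ($o{\left(s \right)} = \frac{s \left(-3\right) - 5}{3} = \frac{- 3 s - 5}{3} = \frac{-5 - 3 s}{3} = - \frac{5}{3} - s$)
$H{\left(G,K \right)} = 54 + K$
$\frac{o{\left(U \right)}}{H{\left(140,-111 \right)}} + \frac{50097}{-7609} = \frac{- \frac{5}{3} - 212}{54 - 111} + \frac{50097}{-7609} = \frac{- \frac{5}{3} - 212}{-57} + 50097 \left(- \frac{1}{7609}\right) = \left(- \frac{641}{3}\right) \left(- \frac{1}{57}\right) - \frac{50097}{7609} = \frac{641}{171} - \frac{50097}{7609} = - \frac{3689218}{1301139}$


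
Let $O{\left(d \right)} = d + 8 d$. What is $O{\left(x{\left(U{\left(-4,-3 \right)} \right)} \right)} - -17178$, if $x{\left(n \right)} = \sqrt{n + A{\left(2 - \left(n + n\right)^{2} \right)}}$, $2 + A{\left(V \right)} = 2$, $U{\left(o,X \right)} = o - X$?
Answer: $17178 + 9 i \approx 17178.0 + 9.0 i$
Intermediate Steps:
$A{\left(V \right)} = 0$ ($A{\left(V \right)} = -2 + 2 = 0$)
$x{\left(n \right)} = \sqrt{n}$ ($x{\left(n \right)} = \sqrt{n + 0} = \sqrt{n}$)
$O{\left(d \right)} = 9 d$
$O{\left(x{\left(U{\left(-4,-3 \right)} \right)} \right)} - -17178 = 9 \sqrt{-4 - -3} - -17178 = 9 \sqrt{-4 + 3} + 17178 = 9 \sqrt{-1} + 17178 = 9 i + 17178 = 17178 + 9 i$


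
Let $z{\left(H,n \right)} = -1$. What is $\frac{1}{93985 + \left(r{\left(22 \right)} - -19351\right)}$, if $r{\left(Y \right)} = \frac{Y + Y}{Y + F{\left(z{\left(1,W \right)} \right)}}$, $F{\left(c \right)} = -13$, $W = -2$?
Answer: $\frac{9}{1020068} \approx 8.8229 \cdot 10^{-6}$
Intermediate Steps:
$r{\left(Y \right)} = \frac{2 Y}{-13 + Y}$ ($r{\left(Y \right)} = \frac{Y + Y}{Y - 13} = \frac{2 Y}{-13 + Y}$)
$\frac{1}{93985 + \left(r{\left(22 \right)} - -19351\right)} = \frac{1}{93985 + \left(2 \cdot 22 \frac{1}{-13 + 22} - -19351\right)} = \frac{1}{93985 + \left(2 \cdot 22 \cdot \frac{1}{9} + 19351\right)} = \frac{1}{93985 + \left(\frac{44}{9} + 19351\right)} = \frac{1}{93985 + \frac{174203}{9}} = \frac{1}{\frac{1020068}{9}} = \frac{9}{1020068}$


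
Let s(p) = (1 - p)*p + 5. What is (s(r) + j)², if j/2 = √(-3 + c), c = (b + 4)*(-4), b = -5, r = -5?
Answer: 529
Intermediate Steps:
c = 4 (c = (-5 + 4)*(-4) = -1*(-4) = 4)
s(p) = 5 + p*(1 - p) (s(p) = p*(1 - p) + 5 = 5 + p*(1 - p))
j = 2 (j = 2*√(-3 + 4) = 2*√1 = 2*1 = 2)
(s(r) + j)² = ((5 - 5 - 1*(-5)²) + 2)² = ((5 - 5 - 1*25) + 2)² = ((5 - 5 - 25) + 2)² = (-25 + 2)² = (-23)² = 529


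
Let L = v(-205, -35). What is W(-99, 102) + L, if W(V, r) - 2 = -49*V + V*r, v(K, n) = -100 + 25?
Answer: -5320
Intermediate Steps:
v(K, n) = -75
W(V, r) = 2 - 49*V + V*r (W(V, r) = 2 + (-49*V + V*r) = 2 - 49*V + V*r)
L = -75
W(-99, 102) + L = (2 - 49*(-99) - 99*102) - 75 = (2 + 4851 - 10098) - 75 = -5245 - 75 = -5320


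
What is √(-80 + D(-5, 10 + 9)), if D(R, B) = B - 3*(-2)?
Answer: I*√55 ≈ 7.4162*I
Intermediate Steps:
D(R, B) = 6 + B (D(R, B) = B + 6 = 6 + B)
√(-80 + D(-5, 10 + 9)) = √(-80 + (6 + (10 + 9))) = √(-80 + (6 + 19)) = √(-80 + 25) = √(-55) = I*√55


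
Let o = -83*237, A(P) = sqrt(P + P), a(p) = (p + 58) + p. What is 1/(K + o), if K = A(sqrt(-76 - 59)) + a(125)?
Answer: 1/(-19363 + sqrt(2)*3**(3/4)*5**(1/4)*sqrt(I)) ≈ -5.1654e-5 - 9.09e-9*I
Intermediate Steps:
a(p) = 58 + 2*p (a(p) = (58 + p) + p = 58 + 2*p)
A(P) = sqrt(2)*sqrt(P) (A(P) = sqrt(2*P) = sqrt(2)*sqrt(P))
o = -19671
K = 308 + sqrt(2)*3**(3/4)*5**(1/4)*sqrt(I) (K = sqrt(2)*sqrt(sqrt(-76 - 59)) + (58 + 2*125) = sqrt(2)*sqrt(sqrt(-135)) + (58 + 250) = sqrt(2)*sqrt(3*I*sqrt(15)) + 308 = sqrt(2)*(3**(3/4)*5**(1/4)*sqrt(I)) + 308 = sqrt(2)*3**(3/4)*5**(1/4)*sqrt(I) + 308 = 308 + sqrt(2)*3**(3/4)*5**(1/4)*sqrt(I) ≈ 311.41 + 3.4087*I)
1/(K + o) = 1/((308 + 3**(3/4)*5**(1/4)*(1 + I)) - 19671) = 1/(-19363 + 3**(3/4)*5**(1/4)*(1 + I))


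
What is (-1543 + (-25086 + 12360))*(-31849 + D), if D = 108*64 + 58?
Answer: 354998451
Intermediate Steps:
D = 6970 (D = 6912 + 58 = 6970)
(-1543 + (-25086 + 12360))*(-31849 + D) = (-1543 + (-25086 + 12360))*(-31849 + 6970) = (-1543 - 12726)*(-24879) = -14269*(-24879) = 354998451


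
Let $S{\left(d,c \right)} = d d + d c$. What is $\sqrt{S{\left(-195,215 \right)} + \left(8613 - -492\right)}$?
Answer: $\sqrt{5205} \approx 72.146$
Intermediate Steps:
$S{\left(d,c \right)} = d^{2} + c d$
$\sqrt{S{\left(-195,215 \right)} + \left(8613 - -492\right)} = \sqrt{- 195 \left(215 - 195\right) + \left(8613 - -492\right)} = \sqrt{\left(-195\right) 20 + \left(8613 + 492\right)} = \sqrt{-3900 + 9105} = \sqrt{5205}$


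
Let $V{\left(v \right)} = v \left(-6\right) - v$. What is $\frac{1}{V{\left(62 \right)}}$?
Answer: $- \frac{1}{434} \approx -0.0023041$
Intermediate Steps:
$V{\left(v \right)} = - 7 v$ ($V{\left(v \right)} = - 6 v - v = - 7 v$)
$\frac{1}{V{\left(62 \right)}} = \frac{1}{\left(-7\right) 62} = \frac{1}{-434} = - \frac{1}{434}$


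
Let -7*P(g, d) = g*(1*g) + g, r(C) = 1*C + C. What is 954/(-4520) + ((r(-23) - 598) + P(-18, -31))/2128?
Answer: -2248129/4208120 ≈ -0.53424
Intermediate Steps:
r(C) = 2*C (r(C) = C + C = 2*C)
P(g, d) = -g/7 - g²/7 (P(g, d) = -(g*(1*g) + g)/7 = -(g*g + g)/7 = -(g² + g)/7 = -(g + g²)/7 = -g/7 - g²/7)
954/(-4520) + ((r(-23) - 598) + P(-18, -31))/2128 = 954/(-4520) + ((2*(-23) - 598) - ⅐*(-18)*(1 - 18))/2128 = 954*(-1/4520) + ((-46 - 598) - ⅐*(-18)*(-17))*(1/2128) = -477/2260 + (-644 - 306/7)*(1/2128) = -477/2260 - 4814/7*1/2128 = -477/2260 - 2407/7448 = -2248129/4208120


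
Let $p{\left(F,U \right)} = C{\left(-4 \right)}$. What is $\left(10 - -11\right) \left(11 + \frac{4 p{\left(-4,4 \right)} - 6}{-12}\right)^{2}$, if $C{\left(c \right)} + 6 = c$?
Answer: $\frac{55447}{12} \approx 4620.6$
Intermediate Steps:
$C{\left(c \right)} = -6 + c$
$p{\left(F,U \right)} = -10$ ($p{\left(F,U \right)} = -6 - 4 = -10$)
$\left(10 - -11\right) \left(11 + \frac{4 p{\left(-4,4 \right)} - 6}{-12}\right)^{2} = \left(10 - -11\right) \left(11 + \frac{4 \left(-10\right) - 6}{-12}\right)^{2} = \left(10 + 11\right) \left(11 + \left(-40 - 6\right) \left(- \frac{1}{12}\right)\right)^{2} = 21 \left(11 + \left(-40 - 6\right) \left(- \frac{1}{12}\right)\right)^{2} = 21 \left(11 - - \frac{23}{6}\right)^{2} = 21 \left(11 + \frac{23}{6}\right)^{2} = 21 \left(\frac{89}{6}\right)^{2} = 21 \cdot \frac{7921}{36} = \frac{55447}{12}$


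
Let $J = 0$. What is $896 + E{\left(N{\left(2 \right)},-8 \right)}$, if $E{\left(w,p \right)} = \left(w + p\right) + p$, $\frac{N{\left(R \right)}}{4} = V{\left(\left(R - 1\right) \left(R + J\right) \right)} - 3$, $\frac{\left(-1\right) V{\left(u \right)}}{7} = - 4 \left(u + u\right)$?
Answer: $1316$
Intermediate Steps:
$V{\left(u \right)} = 56 u$ ($V{\left(u \right)} = - 7 \left(- 4 \left(u + u\right)\right) = - 7 \left(- 4 \cdot 2 u\right) = - 7 \left(- 8 u\right) = 56 u$)
$N{\left(R \right)} = -12 + 224 R \left(-1 + R\right)$ ($N{\left(R \right)} = 4 \left(56 \left(R - 1\right) \left(R + 0\right) - 3\right) = 4 \left(56 \left(-1 + R\right) R - 3\right) = 4 \left(56 R \left(-1 + R\right) - 3\right) = 4 \left(-3 + 56 R \left(-1 + R\right)\right) = -12 + 224 R \left(-1 + R\right)$)
$E{\left(w,p \right)} = w + 2 p$ ($E{\left(w,p \right)} = \left(p + w\right) + p = w + 2 p$)
$896 + E{\left(N{\left(2 \right)},-8 \right)} = 896 + \left(\left(-12 - 448 + 224 \cdot 2^{2}\right) + 2 \left(-8\right)\right) = 896 - -420 = 896 + \left(436 - 16\right) = 896 + 420 = 1316$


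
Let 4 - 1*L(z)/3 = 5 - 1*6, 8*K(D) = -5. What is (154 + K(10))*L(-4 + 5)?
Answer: 18405/8 ≈ 2300.6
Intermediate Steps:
K(D) = -5/8 (K(D) = (1/8)*(-5) = -5/8)
L(z) = 15 (L(z) = 12 - 3*(5 - 1*6) = 12 - 3*(5 - 6) = 12 - 3*(-1) = 12 + 3 = 15)
(154 + K(10))*L(-4 + 5) = (154 - 5/8)*15 = (1227/8)*15 = 18405/8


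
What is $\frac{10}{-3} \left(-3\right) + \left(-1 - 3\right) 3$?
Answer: $-2$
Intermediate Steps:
$\frac{10}{-3} \left(-3\right) + \left(-1 - 3\right) 3 = 10 \left(- \frac{1}{3}\right) \left(-3\right) + \left(-1 + \left(-5 + 2\right)\right) 3 = \left(- \frac{10}{3}\right) \left(-3\right) + \left(-1 - 3\right) 3 = 10 - 12 = -2$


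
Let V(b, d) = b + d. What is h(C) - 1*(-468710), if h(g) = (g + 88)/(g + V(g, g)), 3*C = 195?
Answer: 30466201/65 ≈ 4.6871e+5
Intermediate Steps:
C = 65 (C = (⅓)*195 = 65)
h(g) = (88 + g)/(3*g) (h(g) = (g + 88)/(g + (g + g)) = (88 + g)/(g + 2*g) = (88 + g)/((3*g)) = (88 + g)*(1/(3*g)) = (88 + g)/(3*g))
h(C) - 1*(-468710) = (⅓)*(88 + 65)/65 - 1*(-468710) = (⅓)*(1/65)*153 + 468710 = 51/65 + 468710 = 30466201/65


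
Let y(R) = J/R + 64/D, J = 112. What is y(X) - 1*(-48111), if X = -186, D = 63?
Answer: 93961591/1953 ≈ 48111.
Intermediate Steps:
y(R) = 64/63 + 112/R (y(R) = 112/R + 64/63 = 64/63 + 112/R)
y(X) - 1*(-48111) = (64/63 + 112/(-186)) - 1*(-48111) = (64/63 + 112*(-1/186)) + 48111 = (64/63 - 56/93) + 48111 = 808/1953 + 48111 = 93961591/1953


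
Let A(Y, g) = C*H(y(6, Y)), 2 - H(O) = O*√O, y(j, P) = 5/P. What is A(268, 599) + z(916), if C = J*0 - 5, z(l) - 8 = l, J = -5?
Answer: 914 + 25*√335/35912 ≈ 914.01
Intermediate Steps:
H(O) = 2 - O^(3/2) (H(O) = 2 - O*√O = 2 - O^(3/2))
z(l) = 8 + l
C = -5 (C = -5*0 - 5 = 0 - 5 = -5)
A(Y, g) = -10 + 25*√5*(1/Y)^(3/2) (A(Y, g) = -5*(2 - (5/Y)^(3/2)) = -5*(2 - 5*√5*(1/Y)^(3/2)) = -10 + 25*√5*(1/Y)^(3/2))
A(268, 599) + z(916) = (-10 + 25*√5*(1/268)^(3/2)) + (8 + 916) = (-10 + 25*√5*(1/268)^(3/2)) + 924 = (-10 + 25*√5*(√67/35912)) + 924 = (-10 + 25*√335/35912) + 924 = 914 + 25*√335/35912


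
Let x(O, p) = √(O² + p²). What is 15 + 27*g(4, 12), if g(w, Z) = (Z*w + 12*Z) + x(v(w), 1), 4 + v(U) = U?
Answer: 5226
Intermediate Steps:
v(U) = -4 + U
g(w, Z) = √(1 + (-4 + w)²) + 12*Z + Z*w (g(w, Z) = (Z*w + 12*Z) + √((-4 + w)² + 1²) = (12*Z + Z*w) + √((-4 + w)² + 1) = (12*Z + Z*w) + √(1 + (-4 + w)²) = √(1 + (-4 + w)²) + 12*Z + Z*w)
15 + 27*g(4, 12) = 15 + 27*(√(1 + (-4 + 4)²) + 12*12 + 12*4) = 15 + 27*(√(1 + 0²) + 144 + 48) = 15 + 27*(√(1 + 0) + 144 + 48) = 15 + 27*(√1 + 144 + 48) = 15 + 27*(1 + 144 + 48) = 15 + 27*193 = 15 + 5211 = 5226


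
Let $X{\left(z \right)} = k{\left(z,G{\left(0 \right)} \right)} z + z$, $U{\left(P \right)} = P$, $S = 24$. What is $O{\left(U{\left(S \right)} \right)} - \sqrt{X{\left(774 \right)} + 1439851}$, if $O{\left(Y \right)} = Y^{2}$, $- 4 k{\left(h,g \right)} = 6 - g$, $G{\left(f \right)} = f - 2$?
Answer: $576 - \sqrt{1439077} \approx -623.62$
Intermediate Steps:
$G{\left(f \right)} = -2 + f$
$k{\left(h,g \right)} = - \frac{3}{2} + \frac{g}{4}$ ($k{\left(h,g \right)} = - \frac{6 - g}{4} = - \frac{3}{2} + \frac{g}{4}$)
$X{\left(z \right)} = - z$ ($X{\left(z \right)} = \left(- \frac{3}{2} + \frac{-2 + 0}{4}\right) z + z = \left(- \frac{3}{2} + \frac{1}{4} \left(-2\right)\right) z + z = \left(- \frac{3}{2} - \frac{1}{2}\right) z + z = - 2 z + z = - z$)
$O{\left(U{\left(S \right)} \right)} - \sqrt{X{\left(774 \right)} + 1439851} = 24^{2} - \sqrt{\left(-1\right) 774 + 1439851} = 576 - \sqrt{-774 + 1439851} = 576 - \sqrt{1439077}$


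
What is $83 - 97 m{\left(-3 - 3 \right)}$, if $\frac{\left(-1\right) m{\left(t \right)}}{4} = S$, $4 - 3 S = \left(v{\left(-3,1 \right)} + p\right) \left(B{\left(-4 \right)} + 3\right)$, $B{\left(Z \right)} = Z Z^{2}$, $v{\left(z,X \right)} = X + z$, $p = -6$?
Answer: $- \frac{187543}{3} \approx -62514.0$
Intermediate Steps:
$B{\left(Z \right)} = Z^{3}$
$S = - \frac{484}{3}$ ($S = \frac{4}{3} - \frac{\left(\left(1 - 3\right) - 6\right) \left(\left(-4\right)^{3} + 3\right)}{3} = \frac{4}{3} - \frac{\left(-2 - 6\right) \left(-64 + 3\right)}{3} = \frac{4}{3} - \frac{\left(-8\right) \left(-61\right)}{3} = \frac{4}{3} - \frac{488}{3} = - \frac{484}{3} \approx -161.33$)
$m{\left(t \right)} = \frac{1936}{3}$ ($m{\left(t \right)} = \left(-4\right) \left(- \frac{484}{3}\right) = \frac{1936}{3}$)
$83 - 97 m{\left(-3 - 3 \right)} = 83 - \frac{187792}{3} = - \frac{187543}{3}$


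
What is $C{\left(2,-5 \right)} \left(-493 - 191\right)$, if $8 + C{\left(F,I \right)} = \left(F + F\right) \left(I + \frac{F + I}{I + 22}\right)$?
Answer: $\frac{333792}{17} \approx 19635.0$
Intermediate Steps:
$C{\left(F,I \right)} = -8 + 2 F \left(I + \frac{F + I}{22 + I}\right)$ ($C{\left(F,I \right)} = -8 + \left(F + F\right) \left(I + \frac{F + I}{I + 22}\right) = -8 + 2 F \left(I + \frac{F + I}{22 + I}\right)$)
$C{\left(2,-5 \right)} \left(-493 - 191\right) = \frac{2 \left(-88 + 2^{2} - -20 + 2 \left(-5\right)^{2} + 23 \cdot 2 \left(-5\right)\right)}{22 - 5} \left(-493 - 191\right) = \frac{2 \left(-88 + 4 + 20 + 2 \cdot 25 - 230\right)}{17} \left(-684\right) = 2 \cdot \frac{1}{17} \left(-88 + 4 + 20 + 50 - 230\right) \left(-684\right) = 2 \cdot \frac{1}{17} \left(-244\right) \left(-684\right) = \left(- \frac{488}{17}\right) \left(-684\right) = \frac{333792}{17}$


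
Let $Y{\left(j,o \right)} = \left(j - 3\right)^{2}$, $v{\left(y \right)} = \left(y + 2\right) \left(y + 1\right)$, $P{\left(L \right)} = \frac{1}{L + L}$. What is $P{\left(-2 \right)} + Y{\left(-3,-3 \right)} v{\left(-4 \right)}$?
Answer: $\frac{863}{4} \approx 215.75$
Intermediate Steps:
$P{\left(L \right)} = \frac{1}{2 L}$
$v{\left(y \right)} = \left(1 + y\right) \left(2 + y\right)$ ($v{\left(y \right)} = \left(2 + y\right) \left(1 + y\right) = \left(1 + y\right) \left(2 + y\right)$)
$Y{\left(j,o \right)} = \left(-3 + j\right)^{2}$
$P{\left(-2 \right)} + Y{\left(-3,-3 \right)} v{\left(-4 \right)} = \frac{1}{2 \left(-2\right)} + \left(-3 - 3\right)^{2} \left(2 + \left(-4\right)^{2} + 3 \left(-4\right)\right) = \frac{1}{2} \left(- \frac{1}{2}\right) + \left(-6\right)^{2} \left(2 + 16 - 12\right) = - \frac{1}{4} + 36 \cdot 6 = - \frac{1}{4} + 216 = \frac{863}{4}$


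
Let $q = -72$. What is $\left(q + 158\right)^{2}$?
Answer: $7396$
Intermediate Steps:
$\left(q + 158\right)^{2} = \left(-72 + 158\right)^{2} = 86^{2} = 7396$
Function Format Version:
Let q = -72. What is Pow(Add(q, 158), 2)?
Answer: 7396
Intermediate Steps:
Pow(Add(q, 158), 2) = Pow(Add(-72, 158), 2) = Pow(86, 2) = 7396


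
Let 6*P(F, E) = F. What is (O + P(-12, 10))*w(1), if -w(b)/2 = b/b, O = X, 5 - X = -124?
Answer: -254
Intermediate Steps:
X = 129 (X = 5 - 1*(-124) = 5 + 124 = 129)
P(F, E) = F/6
O = 129
w(b) = -2 (w(b) = -2*b/b = -2*1 = -2)
(O + P(-12, 10))*w(1) = (129 + (⅙)*(-12))*(-2) = (129 - 2)*(-2) = 127*(-2) = -254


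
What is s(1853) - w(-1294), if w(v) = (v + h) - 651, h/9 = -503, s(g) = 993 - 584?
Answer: 6881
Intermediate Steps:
s(g) = 409
h = -4527 (h = 9*(-503) = -4527)
w(v) = -5178 + v (w(v) = (v - 4527) - 651 = (-4527 + v) - 651 = -5178 + v)
s(1853) - w(-1294) = 409 - (-5178 - 1294) = 409 - 1*(-6472) = 409 + 6472 = 6881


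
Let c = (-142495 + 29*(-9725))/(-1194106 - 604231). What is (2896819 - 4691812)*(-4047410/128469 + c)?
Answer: 18875042473288310/336289019 ≈ 5.6127e+7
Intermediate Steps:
c = 424520/1798337 (c = (-142495 - 282025)/(-1798337) = -424520*(-1/1798337) = 424520/1798337 ≈ 0.23606)
(2896819 - 4691812)*(-4047410/128469 + c) = (2896819 - 4691812)*(-4047410/128469 + 424520/1798337) = -1794993*(-4047410*1/128469 + 424520/1798337) = -1794993*(-4047410/128469 + 424520/1798337) = -1794993*(-31546155010/1008867057) = 18875042473288310/336289019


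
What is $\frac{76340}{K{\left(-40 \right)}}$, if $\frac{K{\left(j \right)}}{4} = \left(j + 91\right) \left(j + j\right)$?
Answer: $- \frac{3817}{816} \approx -4.6777$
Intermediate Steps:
$K{\left(j \right)} = 8 j \left(91 + j\right)$ ($K{\left(j \right)} = 4 \left(j + 91\right) \left(j + j\right) = 4 \left(91 + j\right) 2 j = 4 \cdot 2 j \left(91 + j\right) = 8 j \left(91 + j\right)$)
$\frac{76340}{K{\left(-40 \right)}} = \frac{76340}{8 \left(-40\right) \left(91 - 40\right)} = \frac{76340}{8 \left(-40\right) 51} = \frac{76340}{-16320} = 76340 \left(- \frac{1}{16320}\right) = - \frac{3817}{816}$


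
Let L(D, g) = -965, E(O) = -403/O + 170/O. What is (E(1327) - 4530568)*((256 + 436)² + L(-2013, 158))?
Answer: -2873159358721131/1327 ≈ -2.1652e+12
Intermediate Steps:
E(O) = -233/O
(E(1327) - 4530568)*((256 + 436)² + L(-2013, 158)) = (-233/1327 - 4530568)*((256 + 436)² - 965) = (-233*1/1327 - 4530568)*(692² - 965) = (-233/1327 - 4530568)*(478864 - 965) = -6012063969/1327*477899 = -2873159358721131/1327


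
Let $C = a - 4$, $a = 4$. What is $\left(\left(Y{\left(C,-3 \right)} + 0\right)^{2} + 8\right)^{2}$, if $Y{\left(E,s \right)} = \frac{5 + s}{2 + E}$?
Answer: $81$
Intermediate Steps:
$C = 0$ ($C = 4 - 4 = 0$)
$Y{\left(E,s \right)} = \frac{5 + s}{2 + E}$
$\left(\left(Y{\left(C,-3 \right)} + 0\right)^{2} + 8\right)^{2} = \left(\left(\frac{5 - 3}{2 + 0} + 0\right)^{2} + 8\right)^{2} = \left(\left(\frac{1}{2} \cdot 2 + 0\right)^{2} + 8\right)^{2} = \left(\left(1 + 0\right)^{2} + 8\right)^{2} = \left(1^{2} + 8\right)^{2} = \left(1 + 8\right)^{2} = 9^{2} = 81$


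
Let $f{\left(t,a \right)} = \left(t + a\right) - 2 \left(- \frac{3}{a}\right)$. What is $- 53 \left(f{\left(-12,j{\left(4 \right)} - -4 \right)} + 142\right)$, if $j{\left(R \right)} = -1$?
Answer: $-7155$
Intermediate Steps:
$f{\left(t,a \right)} = a + t + \frac{6}{a}$ ($f{\left(t,a \right)} = \left(a + t\right) + \frac{6}{a} = a + t + \frac{6}{a}$)
$- 53 \left(f{\left(-12,j{\left(4 \right)} - -4 \right)} + 142\right) = - 53 \left(\left(\left(-1 - -4\right) - 12 + \frac{6}{-1 - -4}\right) + 142\right) = - 53 \left(\left(\left(-1 + 4\right) - 12 + \frac{6}{-1 + 4}\right) + 142\right) = - 53 \left(\left(3 - 12 + \frac{6}{3}\right) + 142\right) = - 53 \left(\left(3 - 12 + 6 \cdot \frac{1}{3}\right) + 142\right) = - 53 \left(\left(3 - 12 + 2\right) + 142\right) = - 53 \left(-7 + 142\right) = \left(-53\right) 135 = -7155$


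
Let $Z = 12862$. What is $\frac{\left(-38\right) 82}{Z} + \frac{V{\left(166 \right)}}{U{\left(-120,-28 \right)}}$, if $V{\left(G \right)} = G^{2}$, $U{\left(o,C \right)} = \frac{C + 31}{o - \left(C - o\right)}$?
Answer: $- \frac{37569083506}{19293} \approx -1.9473 \cdot 10^{6}$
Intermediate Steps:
$U{\left(o,C \right)} = \frac{31 + C}{- C + 2 o}$
$\frac{\left(-38\right) 82}{Z} + \frac{V{\left(166 \right)}}{U{\left(-120,-28 \right)}} = \frac{\left(-38\right) 82}{12862} + \frac{166^{2}}{\frac{1}{\left(-1\right) \left(-28\right) + 2 \left(-120\right)} \left(31 - 28\right)} = \left(-3116\right) \frac{1}{12862} + \frac{27556}{\frac{1}{28 - 240} \cdot 3} = - \frac{1558}{6431} + \frac{27556}{\frac{1}{-212} \cdot 3} = - \frac{1558}{6431} + \frac{27556}{\left(- \frac{1}{212}\right) 3} = - \frac{1558}{6431} + \frac{27556}{- \frac{3}{212}} = - \frac{1558}{6431} + 27556 \left(- \frac{212}{3}\right) = - \frac{1558}{6431} - \frac{5841872}{3} = - \frac{37569083506}{19293}$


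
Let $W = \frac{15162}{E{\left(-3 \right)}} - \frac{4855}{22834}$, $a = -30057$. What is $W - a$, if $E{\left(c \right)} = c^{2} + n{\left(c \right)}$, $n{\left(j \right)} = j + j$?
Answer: $\frac{801719719}{22834} \approx 35111.0$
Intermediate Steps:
$n{\left(j \right)} = 2 j$
$E{\left(c \right)} = c^{2} + 2 c$
$W = \frac{115398181}{22834}$ ($W = \frac{15162}{\left(-3\right) \left(2 - 3\right)} - \frac{4855}{22834} = \frac{15162}{\left(-3\right) \left(-1\right)} - \frac{4855}{22834} = \frac{15162}{3} - \frac{4855}{22834} = 15162 \cdot \frac{1}{3} - \frac{4855}{22834} = 5054 - \frac{4855}{22834} = \frac{115398181}{22834} \approx 5053.8$)
$W - a = \frac{115398181}{22834} - -30057 = \frac{115398181}{22834} + 30057 = \frac{801719719}{22834}$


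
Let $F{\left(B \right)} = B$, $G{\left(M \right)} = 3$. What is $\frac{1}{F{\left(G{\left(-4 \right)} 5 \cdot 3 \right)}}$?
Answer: $\frac{1}{45} \approx 0.022222$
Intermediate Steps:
$\frac{1}{F{\left(G{\left(-4 \right)} 5 \cdot 3 \right)}} = \frac{1}{3 \cdot 5 \cdot 3} = \frac{1}{3 \cdot 15} = \frac{1}{45}$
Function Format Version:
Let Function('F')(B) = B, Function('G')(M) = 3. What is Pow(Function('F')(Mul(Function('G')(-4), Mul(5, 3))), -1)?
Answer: Rational(1, 45) ≈ 0.022222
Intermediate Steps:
Pow(Function('F')(Mul(Function('G')(-4), Mul(5, 3))), -1) = Pow(Mul(3, Mul(5, 3)), -1) = Pow(Mul(3, 15), -1) = Pow(45, -1) = Rational(1, 45)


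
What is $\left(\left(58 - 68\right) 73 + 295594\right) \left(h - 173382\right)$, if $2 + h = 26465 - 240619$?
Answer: $-114271004832$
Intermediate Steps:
$h = -214156$ ($h = -2 + \left(26465 - 240619\right) = -2 - 214154 = -214156$)
$\left(\left(58 - 68\right) 73 + 295594\right) \left(h - 173382\right) = \left(\left(58 - 68\right) 73 + 295594\right) \left(-214156 - 173382\right) = \left(\left(-10\right) 73 + 295594\right) \left(-387538\right) = \left(-730 + 295594\right) \left(-387538\right) = 294864 \left(-387538\right) = -114271004832$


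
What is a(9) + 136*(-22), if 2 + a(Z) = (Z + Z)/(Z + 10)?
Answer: -56868/19 ≈ -2993.1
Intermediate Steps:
a(Z) = -2 + 2*Z/(10 + Z) (a(Z) = -2 + (Z + Z)/(Z + 10) = -2 + (2*Z)/(10 + Z) = -2 + 2*Z/(10 + Z))
a(9) + 136*(-22) = -20/(10 + 9) + 136*(-22) = -20/19 - 2992 = -56868/19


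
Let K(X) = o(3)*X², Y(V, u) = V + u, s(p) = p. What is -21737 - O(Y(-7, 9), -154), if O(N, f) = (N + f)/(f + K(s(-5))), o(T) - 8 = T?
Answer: -2630025/121 ≈ -21736.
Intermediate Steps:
o(T) = 8 + T
K(X) = 11*X² (K(X) = (8 + 3)*X² = 11*X²)
O(N, f) = (N + f)/(275 + f) (O(N, f) = (N + f)/(f + 11*(-5)²) = (N + f)/(f + 11*25) = (N + f)/(f + 275) = (N + f)/(275 + f))
-21737 - O(Y(-7, 9), -154) = -21737 - ((-7 + 9) - 154)/(275 - 154) = -21737 - (2 - 154)/121 = -21737 - (-152)/121 = -21737 - 1*(-152/121) = -21737 + 152/121 = -2630025/121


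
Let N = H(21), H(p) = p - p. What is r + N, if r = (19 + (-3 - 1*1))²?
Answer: 225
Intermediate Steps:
H(p) = 0
N = 0
r = 225 (r = (19 + (-3 - 1))² = (19 - 4)² = 15² = 225)
r + N = 225 + 0 = 225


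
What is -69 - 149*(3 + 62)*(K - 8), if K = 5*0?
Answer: 77411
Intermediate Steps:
K = 0
-69 - 149*(3 + 62)*(K - 8) = -69 - 149*(3 + 62)*(0 - 8) = -69 - 9685*(-8) = -69 - 149*(-520) = -69 + 77480 = 77411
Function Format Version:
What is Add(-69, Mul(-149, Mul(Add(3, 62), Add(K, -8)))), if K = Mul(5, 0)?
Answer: 77411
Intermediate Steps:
K = 0
Add(-69, Mul(-149, Mul(Add(3, 62), Add(K, -8)))) = Add(-69, Mul(-149, Mul(Add(3, 62), Add(0, -8)))) = Add(-69, Mul(-149, Mul(65, -8))) = Add(-69, Mul(-149, -520)) = Add(-69, 77480) = 77411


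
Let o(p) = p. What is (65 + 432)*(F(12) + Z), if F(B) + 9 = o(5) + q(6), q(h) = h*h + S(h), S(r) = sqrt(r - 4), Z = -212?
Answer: -89460 + 497*sqrt(2) ≈ -88757.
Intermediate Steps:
S(r) = sqrt(-4 + r)
q(h) = h**2 + sqrt(-4 + h) (q(h) = h*h + sqrt(-4 + h) = h**2 + sqrt(-4 + h))
F(B) = 32 + sqrt(2) (F(B) = -9 + (5 + (6**2 + sqrt(-4 + 6))) = -9 + (5 + (36 + sqrt(2))) = -9 + (41 + sqrt(2)) = 32 + sqrt(2))
(65 + 432)*(F(12) + Z) = (65 + 432)*((32 + sqrt(2)) - 212) = 497*(-180 + sqrt(2)) = -89460 + 497*sqrt(2)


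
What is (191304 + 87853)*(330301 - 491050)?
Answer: -44874208593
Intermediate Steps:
(191304 + 87853)*(330301 - 491050) = 279157*(-160749) = -44874208593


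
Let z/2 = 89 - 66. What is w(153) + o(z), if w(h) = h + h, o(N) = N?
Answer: 352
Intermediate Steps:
z = 46 (z = 2*(89 - 66) = 2*23 = 46)
w(h) = 2*h
w(153) + o(z) = 2*153 + 46 = 306 + 46 = 352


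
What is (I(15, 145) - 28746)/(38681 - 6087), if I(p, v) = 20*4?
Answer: -14333/16297 ≈ -0.87949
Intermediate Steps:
I(p, v) = 80
(I(15, 145) - 28746)/(38681 - 6087) = (80 - 28746)/(38681 - 6087) = -28666/32594 = -28666*1/32594 = -14333/16297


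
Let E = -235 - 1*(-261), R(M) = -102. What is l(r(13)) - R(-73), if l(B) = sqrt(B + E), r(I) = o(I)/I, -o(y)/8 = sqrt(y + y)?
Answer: 102 + sqrt(4394 - 104*sqrt(26))/13 ≈ 106.78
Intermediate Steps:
o(y) = -8*sqrt(2)*sqrt(y) (o(y) = -8*sqrt(y + y) = -8*sqrt(2)*sqrt(y))
r(I) = -8*sqrt(2)/sqrt(I) (r(I) = (-8*sqrt(2)*sqrt(I))/I = -8*sqrt(2)/sqrt(I))
E = 26 (E = -235 + 261 = 26)
l(B) = sqrt(26 + B) (l(B) = sqrt(B + 26) = sqrt(26 + B))
l(r(13)) - R(-73) = sqrt(26 - 8*sqrt(2)/sqrt(13)) - 1*(-102) = sqrt(26 - 8*sqrt(2)*sqrt(13)/13) + 102 = sqrt(26 - 8*sqrt(26)/13) + 102 = 102 + sqrt(26 - 8*sqrt(26)/13)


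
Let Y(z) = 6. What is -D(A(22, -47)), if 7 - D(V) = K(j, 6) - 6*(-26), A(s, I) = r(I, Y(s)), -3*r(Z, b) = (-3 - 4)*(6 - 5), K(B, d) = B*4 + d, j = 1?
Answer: 159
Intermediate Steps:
K(B, d) = d + 4*B (K(B, d) = 4*B + d = d + 4*B)
r(Z, b) = 7/3 (r(Z, b) = -(-3 - 4)*(6 - 5)/3 = -(-7)/3 = -⅓*(-7) = 7/3)
A(s, I) = 7/3
D(V) = -159 (D(V) = 7 - ((6 + 4*1) - 6*(-26)) = 7 - ((6 + 4) + 156) = 7 - (10 + 156) = 7 - 1*166 = 7 - 166 = -159)
-D(A(22, -47)) = -1*(-159) = 159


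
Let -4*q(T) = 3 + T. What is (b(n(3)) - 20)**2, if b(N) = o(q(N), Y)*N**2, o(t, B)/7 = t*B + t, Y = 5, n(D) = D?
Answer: 344569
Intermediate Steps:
q(T) = -3/4 - T/4 (q(T) = -(3 + T)/4 = -3/4 - T/4)
o(t, B) = 7*t + 7*B*t (o(t, B) = 7*(t*B + t) = 7*(B*t + t) = 7*(t + B*t) = 7*t + 7*B*t)
b(N) = N**2*(-63/2 - 21*N/2) (b(N) = (7*(-3/4 - N/4)*(1 + 5))*N**2 = (7*(-3/4 - N/4)*6)*N**2 = (-63/2 - 21*N/2)*N**2 = N**2*(-63/2 - 21*N/2))
(b(n(3)) - 20)**2 = ((21/2)*3**2*(-3 - 1*3) - 20)**2 = ((21/2)*9*(-3 - 3) - 20)**2 = ((21/2)*9*(-6) - 20)**2 = (-567 - 20)**2 = (-587)**2 = 344569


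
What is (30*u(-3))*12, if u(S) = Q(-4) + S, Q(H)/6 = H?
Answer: -9720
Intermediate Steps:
Q(H) = 6*H
u(S) = -24 + S (u(S) = 6*(-4) + S = -24 + S)
(30*u(-3))*12 = (30*(-24 - 3))*12 = (30*(-27))*12 = -810*12 = -9720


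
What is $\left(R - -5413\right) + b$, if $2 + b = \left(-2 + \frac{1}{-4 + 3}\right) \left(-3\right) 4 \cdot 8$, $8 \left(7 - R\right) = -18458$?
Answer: $\frac{32053}{4} \approx 8013.3$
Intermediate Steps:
$R = \frac{9257}{4}$ ($R = 7 - - \frac{9229}{4} = 7 + \frac{9229}{4} = \frac{9257}{4} \approx 2314.3$)
$b = 286$ ($b = -2 + \left(-2 + \frac{1}{-4 + 3}\right) \left(-3\right) 4 \cdot 8 = -2 + \left(-2 + \frac{1}{-1}\right) \left(-3\right) 4 \cdot 8 = -2 + \left(-2 - 1\right) \left(-3\right) 4 \cdot 8 = -2 + \left(-3\right) \left(-3\right) 4 \cdot 8 = -2 + 9 \cdot 4 \cdot 8 = -2 + 36 \cdot 8 = -2 + 288 = 286$)
$\left(R - -5413\right) + b = \left(\frac{9257}{4} - -5413\right) + 286 = \left(\frac{9257}{4} + 5413\right) + 286 = \frac{30909}{4} + 286 = \frac{32053}{4}$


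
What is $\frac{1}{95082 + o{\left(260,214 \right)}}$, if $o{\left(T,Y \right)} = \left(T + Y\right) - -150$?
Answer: $\frac{1}{95706} \approx 1.0449 \cdot 10^{-5}$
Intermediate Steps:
$o{\left(T,Y \right)} = 150 + T + Y$ ($o{\left(T,Y \right)} = \left(T + Y\right) + 150 = 150 + T + Y$)
$\frac{1}{95082 + o{\left(260,214 \right)}} = \frac{1}{95082 + \left(150 + 260 + 214\right)} = \frac{1}{95082 + 624} = \frac{1}{95706}$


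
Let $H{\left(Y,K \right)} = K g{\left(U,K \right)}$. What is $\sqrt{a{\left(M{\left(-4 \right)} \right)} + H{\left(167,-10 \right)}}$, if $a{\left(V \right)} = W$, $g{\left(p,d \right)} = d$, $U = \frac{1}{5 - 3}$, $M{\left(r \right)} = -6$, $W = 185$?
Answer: $\sqrt{285} \approx 16.882$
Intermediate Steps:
$U = \frac{1}{2} \approx 0.5$
$a{\left(V \right)} = 185$
$H{\left(Y,K \right)} = K^{2}$ ($H{\left(Y,K \right)} = K K = K^{2}$)
$\sqrt{a{\left(M{\left(-4 \right)} \right)} + H{\left(167,-10 \right)}} = \sqrt{185 + \left(-10\right)^{2}} = \sqrt{185 + 100} = \sqrt{285}$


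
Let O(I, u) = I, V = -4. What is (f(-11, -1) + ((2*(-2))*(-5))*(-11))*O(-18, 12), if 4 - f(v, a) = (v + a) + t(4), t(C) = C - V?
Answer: 3816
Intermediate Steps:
t(C) = 4 + C (t(C) = C - 1*(-4) = C + 4 = 4 + C)
f(v, a) = -4 - a - v (f(v, a) = 4 - ((v + a) + (4 + 4)) = 4 - ((a + v) + 8) = 4 - (8 + a + v) = 4 + (-8 - a - v) = -4 - a - v)
(f(-11, -1) + ((2*(-2))*(-5))*(-11))*O(-18, 12) = ((-4 - 1*(-1) - 1*(-11)) + ((2*(-2))*(-5))*(-11))*(-18) = ((-4 + 1 + 11) - 4*(-5)*(-11))*(-18) = (8 + 20*(-11))*(-18) = (8 - 220)*(-18) = -212*(-18) = 3816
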